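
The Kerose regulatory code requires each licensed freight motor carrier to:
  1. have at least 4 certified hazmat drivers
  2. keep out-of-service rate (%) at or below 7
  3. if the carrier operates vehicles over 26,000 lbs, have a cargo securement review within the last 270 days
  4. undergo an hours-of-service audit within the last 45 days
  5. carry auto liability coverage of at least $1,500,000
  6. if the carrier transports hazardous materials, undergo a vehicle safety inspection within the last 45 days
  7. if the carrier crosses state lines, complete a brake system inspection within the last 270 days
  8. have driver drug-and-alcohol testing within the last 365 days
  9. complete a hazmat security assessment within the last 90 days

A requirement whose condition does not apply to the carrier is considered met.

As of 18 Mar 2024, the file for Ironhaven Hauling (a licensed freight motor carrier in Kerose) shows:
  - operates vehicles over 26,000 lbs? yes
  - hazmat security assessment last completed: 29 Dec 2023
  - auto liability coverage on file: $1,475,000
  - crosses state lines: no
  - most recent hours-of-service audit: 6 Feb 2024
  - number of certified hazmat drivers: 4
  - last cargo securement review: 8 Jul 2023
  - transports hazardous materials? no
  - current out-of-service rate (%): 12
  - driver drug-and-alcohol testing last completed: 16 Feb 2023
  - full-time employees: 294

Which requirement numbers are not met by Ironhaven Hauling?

1. certified hazmat drivers 4 ≥ 4 → met
2. out-of-service rate (%) 12 > 7 → not met
3. condition 'operates vehicles over 26,000 lbs' holds; cargo securement review 254 days ago vs limit 270 → met
4. hours-of-service audit 41 days ago vs limit 45 → met
5. auto liability coverage $1,475,000 < $1,500,000 → not met
6. condition 'transports hazardous materials' does not hold → requirement n/a → met
7. condition 'crosses state lines' does not hold → requirement n/a → met
8. driver drug-and-alcohol testing 396 days ago vs limit 365 → not met
9. hazmat security assessment 80 days ago vs limit 90 → met
Not met: 2, 5, 8

2, 5, 8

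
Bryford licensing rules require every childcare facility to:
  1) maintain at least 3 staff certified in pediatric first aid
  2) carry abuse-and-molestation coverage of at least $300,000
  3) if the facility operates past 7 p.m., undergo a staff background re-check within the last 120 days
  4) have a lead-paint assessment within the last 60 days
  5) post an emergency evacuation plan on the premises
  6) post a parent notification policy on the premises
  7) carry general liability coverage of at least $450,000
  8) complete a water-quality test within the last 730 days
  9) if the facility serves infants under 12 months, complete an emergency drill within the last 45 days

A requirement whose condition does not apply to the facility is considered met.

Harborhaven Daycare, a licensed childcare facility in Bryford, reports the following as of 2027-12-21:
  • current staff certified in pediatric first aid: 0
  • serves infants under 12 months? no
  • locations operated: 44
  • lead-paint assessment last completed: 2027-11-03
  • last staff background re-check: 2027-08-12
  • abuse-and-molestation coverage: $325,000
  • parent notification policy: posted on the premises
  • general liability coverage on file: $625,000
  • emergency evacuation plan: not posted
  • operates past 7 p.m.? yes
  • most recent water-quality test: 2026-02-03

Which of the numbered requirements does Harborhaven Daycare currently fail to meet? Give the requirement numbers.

1. staff certified in pediatric first aid 0 < 3 → not met
2. abuse-and-molestation coverage $325,000 ≥ $300,000 → met
3. condition 'operates past 7 p.m.' holds; staff background re-check 131 days ago vs limit 120 → not met
4. lead-paint assessment 48 days ago vs limit 60 → met
5. emergency evacuation plan absent → not met
6. parent notification policy present → met
7. general liability coverage $625,000 ≥ $450,000 → met
8. water-quality test 686 days ago vs limit 730 → met
9. condition 'serves infants under 12 months' does not hold → requirement n/a → met
Not met: 1, 3, 5

1, 3, 5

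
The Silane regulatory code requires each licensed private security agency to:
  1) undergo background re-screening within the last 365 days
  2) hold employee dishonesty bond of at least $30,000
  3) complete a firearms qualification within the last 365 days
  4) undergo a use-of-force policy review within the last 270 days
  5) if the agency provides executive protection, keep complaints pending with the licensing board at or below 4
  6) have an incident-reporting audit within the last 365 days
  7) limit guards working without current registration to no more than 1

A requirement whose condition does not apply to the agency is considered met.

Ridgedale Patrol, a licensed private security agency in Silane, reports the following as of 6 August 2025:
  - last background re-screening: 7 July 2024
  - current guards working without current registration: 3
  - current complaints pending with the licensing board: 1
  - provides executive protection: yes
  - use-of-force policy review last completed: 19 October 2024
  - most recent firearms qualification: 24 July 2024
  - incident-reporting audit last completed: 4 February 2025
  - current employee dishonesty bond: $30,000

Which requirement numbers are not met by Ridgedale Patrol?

1, 3, 4, 7

1. background re-screening 395 days ago vs limit 365 → not met
2. employee dishonesty bond $30,000 ≥ $30,000 → met
3. firearms qualification 378 days ago vs limit 365 → not met
4. use-of-force policy review 291 days ago vs limit 270 → not met
5. condition 'provides executive protection' holds; complaints pending with the licensing board 1 ≤ 4 → met
6. incident-reporting audit 183 days ago vs limit 365 → met
7. guards working without current registration 3 > 1 → not met
Not met: 1, 3, 4, 7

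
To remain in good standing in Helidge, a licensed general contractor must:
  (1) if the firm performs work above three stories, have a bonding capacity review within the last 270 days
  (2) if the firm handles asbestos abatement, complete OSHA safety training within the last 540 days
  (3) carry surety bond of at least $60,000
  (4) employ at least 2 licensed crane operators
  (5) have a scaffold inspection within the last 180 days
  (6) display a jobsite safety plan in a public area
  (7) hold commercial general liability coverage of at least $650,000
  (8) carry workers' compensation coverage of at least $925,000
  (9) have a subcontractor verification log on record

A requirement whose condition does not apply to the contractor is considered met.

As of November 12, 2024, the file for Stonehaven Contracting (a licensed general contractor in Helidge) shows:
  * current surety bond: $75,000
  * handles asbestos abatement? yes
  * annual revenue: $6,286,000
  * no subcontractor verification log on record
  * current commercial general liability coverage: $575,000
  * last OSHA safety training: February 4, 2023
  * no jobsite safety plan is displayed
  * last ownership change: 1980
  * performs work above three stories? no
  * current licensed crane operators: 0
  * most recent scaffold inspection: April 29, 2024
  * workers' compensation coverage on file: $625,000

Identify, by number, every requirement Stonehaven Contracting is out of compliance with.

2, 4, 5, 6, 7, 8, 9

1. condition 'performs work above three stories' does not hold → requirement n/a → met
2. condition 'handles asbestos abatement' holds; OSHA safety training 647 days ago vs limit 540 → not met
3. surety bond $75,000 ≥ $60,000 → met
4. licensed crane operators 0 < 2 → not met
5. scaffold inspection 197 days ago vs limit 180 → not met
6. jobsite safety plan absent → not met
7. commercial general liability coverage $575,000 < $650,000 → not met
8. workers' compensation coverage $625,000 < $925,000 → not met
9. subcontractor verification log absent → not met
Not met: 2, 4, 5, 6, 7, 8, 9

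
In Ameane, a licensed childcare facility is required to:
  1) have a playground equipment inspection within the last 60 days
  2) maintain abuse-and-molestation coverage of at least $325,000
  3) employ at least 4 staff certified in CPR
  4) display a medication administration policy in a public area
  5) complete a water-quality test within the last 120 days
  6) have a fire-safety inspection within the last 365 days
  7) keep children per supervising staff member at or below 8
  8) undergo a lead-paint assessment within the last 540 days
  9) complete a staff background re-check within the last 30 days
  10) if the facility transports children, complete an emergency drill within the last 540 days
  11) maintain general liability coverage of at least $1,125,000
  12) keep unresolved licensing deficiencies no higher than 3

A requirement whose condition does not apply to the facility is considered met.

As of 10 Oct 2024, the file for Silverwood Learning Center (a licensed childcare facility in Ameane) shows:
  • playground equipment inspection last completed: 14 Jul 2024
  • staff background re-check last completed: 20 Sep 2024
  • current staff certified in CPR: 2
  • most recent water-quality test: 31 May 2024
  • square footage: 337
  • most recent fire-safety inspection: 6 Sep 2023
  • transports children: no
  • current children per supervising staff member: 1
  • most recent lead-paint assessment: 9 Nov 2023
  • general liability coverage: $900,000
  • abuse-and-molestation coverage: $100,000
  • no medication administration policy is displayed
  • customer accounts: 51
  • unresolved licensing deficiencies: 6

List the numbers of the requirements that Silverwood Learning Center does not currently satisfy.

1. playground equipment inspection 88 days ago vs limit 60 → not met
2. abuse-and-molestation coverage $100,000 < $325,000 → not met
3. staff certified in CPR 2 < 4 → not met
4. medication administration policy absent → not met
5. water-quality test 132 days ago vs limit 120 → not met
6. fire-safety inspection 400 days ago vs limit 365 → not met
7. children per supervising staff member 1 ≤ 8 → met
8. lead-paint assessment 336 days ago vs limit 540 → met
9. staff background re-check 20 days ago vs limit 30 → met
10. condition 'transports children' does not hold → requirement n/a → met
11. general liability coverage $900,000 < $1,125,000 → not met
12. unresolved licensing deficiencies 6 > 3 → not met
Not met: 1, 2, 3, 4, 5, 6, 11, 12

1, 2, 3, 4, 5, 6, 11, 12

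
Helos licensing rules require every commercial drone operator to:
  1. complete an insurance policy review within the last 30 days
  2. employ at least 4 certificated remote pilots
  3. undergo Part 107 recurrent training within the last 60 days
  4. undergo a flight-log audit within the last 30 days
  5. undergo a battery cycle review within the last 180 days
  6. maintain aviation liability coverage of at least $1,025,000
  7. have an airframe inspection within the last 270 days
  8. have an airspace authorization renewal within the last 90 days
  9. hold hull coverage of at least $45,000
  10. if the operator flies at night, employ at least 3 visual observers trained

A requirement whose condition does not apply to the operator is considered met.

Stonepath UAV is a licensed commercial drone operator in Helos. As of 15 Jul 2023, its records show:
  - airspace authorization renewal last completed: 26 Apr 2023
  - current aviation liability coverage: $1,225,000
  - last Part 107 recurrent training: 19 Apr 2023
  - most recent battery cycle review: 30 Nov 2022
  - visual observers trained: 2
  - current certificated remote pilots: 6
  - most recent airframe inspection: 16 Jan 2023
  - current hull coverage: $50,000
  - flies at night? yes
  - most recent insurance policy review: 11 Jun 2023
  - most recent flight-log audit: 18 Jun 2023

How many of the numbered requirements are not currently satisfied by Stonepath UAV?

4

1. insurance policy review 34 days ago vs limit 30 → not met
2. certificated remote pilots 6 ≥ 4 → met
3. Part 107 recurrent training 87 days ago vs limit 60 → not met
4. flight-log audit 27 days ago vs limit 30 → met
5. battery cycle review 227 days ago vs limit 180 → not met
6. aviation liability coverage $1,225,000 ≥ $1,025,000 → met
7. airframe inspection 180 days ago vs limit 270 → met
8. airspace authorization renewal 80 days ago vs limit 90 → met
9. hull coverage $50,000 ≥ $45,000 → met
10. condition 'flies at night' holds; visual observers trained 2 < 3 → not met
Not met: 4 of 10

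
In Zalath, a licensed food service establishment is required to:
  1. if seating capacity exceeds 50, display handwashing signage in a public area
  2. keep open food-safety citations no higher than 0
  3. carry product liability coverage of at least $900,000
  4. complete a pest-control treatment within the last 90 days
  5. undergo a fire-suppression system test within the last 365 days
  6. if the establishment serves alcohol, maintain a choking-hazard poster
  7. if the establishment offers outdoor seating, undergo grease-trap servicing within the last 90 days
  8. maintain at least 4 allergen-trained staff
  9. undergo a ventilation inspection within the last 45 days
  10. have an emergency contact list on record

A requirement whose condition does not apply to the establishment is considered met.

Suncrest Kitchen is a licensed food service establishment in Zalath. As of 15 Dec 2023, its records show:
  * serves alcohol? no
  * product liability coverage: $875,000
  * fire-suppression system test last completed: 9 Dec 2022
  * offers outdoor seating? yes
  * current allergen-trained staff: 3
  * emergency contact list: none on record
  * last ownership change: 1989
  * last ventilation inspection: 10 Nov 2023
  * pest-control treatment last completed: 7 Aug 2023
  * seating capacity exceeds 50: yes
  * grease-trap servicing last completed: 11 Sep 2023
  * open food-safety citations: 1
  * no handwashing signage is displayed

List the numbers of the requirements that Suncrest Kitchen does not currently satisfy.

1, 2, 3, 4, 5, 7, 8, 10

1. condition 'seating capacity exceeds 50' holds; handwashing signage absent → not met
2. open food-safety citations 1 > 0 → not met
3. product liability coverage $875,000 < $900,000 → not met
4. pest-control treatment 130 days ago vs limit 90 → not met
5. fire-suppression system test 371 days ago vs limit 365 → not met
6. condition 'serves alcohol' does not hold → requirement n/a → met
7. condition 'offers outdoor seating' holds; grease-trap servicing 95 days ago vs limit 90 → not met
8. allergen-trained staff 3 < 4 → not met
9. ventilation inspection 35 days ago vs limit 45 → met
10. emergency contact list absent → not met
Not met: 1, 2, 3, 4, 5, 7, 8, 10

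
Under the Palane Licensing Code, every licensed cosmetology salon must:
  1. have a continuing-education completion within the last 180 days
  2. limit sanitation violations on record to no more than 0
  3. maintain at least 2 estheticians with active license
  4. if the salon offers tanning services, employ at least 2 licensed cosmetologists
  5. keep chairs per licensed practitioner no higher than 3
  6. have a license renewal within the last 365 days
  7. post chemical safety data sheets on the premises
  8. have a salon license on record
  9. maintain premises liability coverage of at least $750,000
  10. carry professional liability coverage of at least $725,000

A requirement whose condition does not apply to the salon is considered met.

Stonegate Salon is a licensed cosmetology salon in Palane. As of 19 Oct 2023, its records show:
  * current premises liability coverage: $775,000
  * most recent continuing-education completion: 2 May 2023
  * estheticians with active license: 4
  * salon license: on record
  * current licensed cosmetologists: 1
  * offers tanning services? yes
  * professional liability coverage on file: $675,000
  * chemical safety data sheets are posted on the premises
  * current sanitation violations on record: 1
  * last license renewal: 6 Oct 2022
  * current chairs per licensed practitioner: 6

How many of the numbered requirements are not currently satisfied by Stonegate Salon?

1. continuing-education completion 170 days ago vs limit 180 → met
2. sanitation violations on record 1 > 0 → not met
3. estheticians with active license 4 ≥ 2 → met
4. condition 'offers tanning services' holds; licensed cosmetologists 1 < 2 → not met
5. chairs per licensed practitioner 6 > 3 → not met
6. license renewal 378 days ago vs limit 365 → not met
7. chemical safety data sheets present → met
8. salon license present → met
9. premises liability coverage $775,000 ≥ $750,000 → met
10. professional liability coverage $675,000 < $725,000 → not met
Not met: 5 of 10

5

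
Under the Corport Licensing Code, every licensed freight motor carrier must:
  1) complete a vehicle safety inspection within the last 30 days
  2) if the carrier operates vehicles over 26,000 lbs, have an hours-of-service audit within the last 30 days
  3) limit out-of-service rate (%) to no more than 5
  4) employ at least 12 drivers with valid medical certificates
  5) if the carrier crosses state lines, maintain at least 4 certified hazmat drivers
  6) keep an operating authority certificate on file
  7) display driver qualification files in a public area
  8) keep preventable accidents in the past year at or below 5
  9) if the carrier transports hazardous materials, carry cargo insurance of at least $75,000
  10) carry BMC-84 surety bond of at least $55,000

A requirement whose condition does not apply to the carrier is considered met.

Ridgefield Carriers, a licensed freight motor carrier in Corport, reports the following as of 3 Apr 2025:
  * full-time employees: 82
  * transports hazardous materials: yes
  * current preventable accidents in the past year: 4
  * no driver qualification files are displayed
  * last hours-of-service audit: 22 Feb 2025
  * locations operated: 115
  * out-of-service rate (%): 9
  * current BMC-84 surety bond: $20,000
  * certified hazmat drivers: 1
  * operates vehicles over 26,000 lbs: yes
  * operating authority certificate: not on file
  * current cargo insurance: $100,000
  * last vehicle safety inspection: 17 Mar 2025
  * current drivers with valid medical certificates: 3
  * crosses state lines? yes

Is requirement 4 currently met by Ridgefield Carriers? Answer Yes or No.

No

4. drivers with valid medical certificates 3 < 12 → not met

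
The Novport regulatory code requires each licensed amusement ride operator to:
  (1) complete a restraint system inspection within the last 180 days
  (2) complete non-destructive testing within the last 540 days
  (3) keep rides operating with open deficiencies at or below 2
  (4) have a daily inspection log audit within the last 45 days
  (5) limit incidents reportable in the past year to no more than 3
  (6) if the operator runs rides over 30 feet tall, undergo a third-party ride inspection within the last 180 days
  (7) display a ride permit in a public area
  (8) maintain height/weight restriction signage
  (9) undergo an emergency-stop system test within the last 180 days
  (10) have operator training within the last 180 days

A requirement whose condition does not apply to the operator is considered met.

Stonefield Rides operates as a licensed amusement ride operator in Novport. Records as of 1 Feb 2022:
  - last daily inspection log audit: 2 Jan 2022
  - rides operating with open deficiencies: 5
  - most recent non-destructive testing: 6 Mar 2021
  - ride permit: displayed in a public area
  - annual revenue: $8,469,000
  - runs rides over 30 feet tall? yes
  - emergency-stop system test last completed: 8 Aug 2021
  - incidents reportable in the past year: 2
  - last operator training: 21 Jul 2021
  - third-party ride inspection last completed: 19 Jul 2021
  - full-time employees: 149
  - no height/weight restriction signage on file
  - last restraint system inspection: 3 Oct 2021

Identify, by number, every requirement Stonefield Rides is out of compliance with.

1. restraint system inspection 121 days ago vs limit 180 → met
2. non-destructive testing 332 days ago vs limit 540 → met
3. rides operating with open deficiencies 5 > 2 → not met
4. daily inspection log audit 30 days ago vs limit 45 → met
5. incidents reportable in the past year 2 ≤ 3 → met
6. condition 'runs rides over 30 feet tall' holds; third-party ride inspection 197 days ago vs limit 180 → not met
7. ride permit present → met
8. height/weight restriction signage absent → not met
9. emergency-stop system test 177 days ago vs limit 180 → met
10. operator training 195 days ago vs limit 180 → not met
Not met: 3, 6, 8, 10

3, 6, 8, 10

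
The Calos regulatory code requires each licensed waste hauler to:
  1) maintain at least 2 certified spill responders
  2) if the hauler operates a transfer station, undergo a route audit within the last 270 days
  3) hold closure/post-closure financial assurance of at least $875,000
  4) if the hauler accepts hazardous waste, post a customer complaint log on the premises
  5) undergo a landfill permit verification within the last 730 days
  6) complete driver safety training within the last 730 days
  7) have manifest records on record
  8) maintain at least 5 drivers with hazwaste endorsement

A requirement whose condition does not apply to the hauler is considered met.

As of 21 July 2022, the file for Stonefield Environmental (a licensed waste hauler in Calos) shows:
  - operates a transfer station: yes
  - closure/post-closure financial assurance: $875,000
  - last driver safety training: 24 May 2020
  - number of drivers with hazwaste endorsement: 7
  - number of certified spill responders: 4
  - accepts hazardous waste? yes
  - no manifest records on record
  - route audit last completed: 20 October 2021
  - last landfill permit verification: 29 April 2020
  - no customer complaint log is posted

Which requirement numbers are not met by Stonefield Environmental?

2, 4, 5, 6, 7

1. certified spill responders 4 ≥ 2 → met
2. condition 'operates a transfer station' holds; route audit 274 days ago vs limit 270 → not met
3. closure/post-closure financial assurance $875,000 ≥ $875,000 → met
4. condition 'accepts hazardous waste' holds; customer complaint log absent → not met
5. landfill permit verification 813 days ago vs limit 730 → not met
6. driver safety training 788 days ago vs limit 730 → not met
7. manifest records absent → not met
8. drivers with hazwaste endorsement 7 ≥ 5 → met
Not met: 2, 4, 5, 6, 7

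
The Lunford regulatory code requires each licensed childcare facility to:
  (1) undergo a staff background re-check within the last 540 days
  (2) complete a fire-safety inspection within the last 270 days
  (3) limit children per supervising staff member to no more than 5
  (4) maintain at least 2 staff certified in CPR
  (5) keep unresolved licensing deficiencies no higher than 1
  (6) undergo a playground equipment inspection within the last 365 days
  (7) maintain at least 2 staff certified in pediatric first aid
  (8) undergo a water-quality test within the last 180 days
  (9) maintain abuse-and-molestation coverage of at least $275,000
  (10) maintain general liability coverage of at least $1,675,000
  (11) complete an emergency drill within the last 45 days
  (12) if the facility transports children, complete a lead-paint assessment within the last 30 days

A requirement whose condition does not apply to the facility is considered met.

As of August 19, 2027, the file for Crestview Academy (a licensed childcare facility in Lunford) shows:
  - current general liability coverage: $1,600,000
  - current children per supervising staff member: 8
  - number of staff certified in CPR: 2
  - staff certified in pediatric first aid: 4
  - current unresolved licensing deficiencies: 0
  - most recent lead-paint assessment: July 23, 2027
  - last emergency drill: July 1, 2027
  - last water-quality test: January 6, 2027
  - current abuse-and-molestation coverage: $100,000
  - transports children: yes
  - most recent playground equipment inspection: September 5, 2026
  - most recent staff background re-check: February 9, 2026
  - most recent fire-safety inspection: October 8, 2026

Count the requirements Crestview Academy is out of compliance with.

7

1. staff background re-check 556 days ago vs limit 540 → not met
2. fire-safety inspection 315 days ago vs limit 270 → not met
3. children per supervising staff member 8 > 5 → not met
4. staff certified in CPR 2 ≥ 2 → met
5. unresolved licensing deficiencies 0 ≤ 1 → met
6. playground equipment inspection 348 days ago vs limit 365 → met
7. staff certified in pediatric first aid 4 ≥ 2 → met
8. water-quality test 225 days ago vs limit 180 → not met
9. abuse-and-molestation coverage $100,000 < $275,000 → not met
10. general liability coverage $1,600,000 < $1,675,000 → not met
11. emergency drill 49 days ago vs limit 45 → not met
12. condition 'transports children' holds; lead-paint assessment 27 days ago vs limit 30 → met
Not met: 7 of 12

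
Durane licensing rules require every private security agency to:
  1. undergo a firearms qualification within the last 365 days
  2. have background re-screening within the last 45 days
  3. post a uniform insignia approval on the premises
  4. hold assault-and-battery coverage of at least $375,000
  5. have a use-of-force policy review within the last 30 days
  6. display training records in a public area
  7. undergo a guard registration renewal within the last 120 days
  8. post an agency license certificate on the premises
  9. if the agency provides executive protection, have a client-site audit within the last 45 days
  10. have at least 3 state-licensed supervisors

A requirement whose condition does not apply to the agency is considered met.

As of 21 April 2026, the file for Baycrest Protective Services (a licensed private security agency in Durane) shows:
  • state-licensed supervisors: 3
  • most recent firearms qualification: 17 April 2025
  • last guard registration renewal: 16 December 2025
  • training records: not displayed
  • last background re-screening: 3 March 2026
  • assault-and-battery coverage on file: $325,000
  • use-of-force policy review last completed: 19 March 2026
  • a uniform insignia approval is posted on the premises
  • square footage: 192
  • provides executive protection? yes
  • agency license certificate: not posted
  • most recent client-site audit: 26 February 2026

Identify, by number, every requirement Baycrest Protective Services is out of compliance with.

1. firearms qualification 369 days ago vs limit 365 → not met
2. background re-screening 49 days ago vs limit 45 → not met
3. uniform insignia approval present → met
4. assault-and-battery coverage $325,000 < $375,000 → not met
5. use-of-force policy review 33 days ago vs limit 30 → not met
6. training records absent → not met
7. guard registration renewal 126 days ago vs limit 120 → not met
8. agency license certificate absent → not met
9. condition 'provides executive protection' holds; client-site audit 54 days ago vs limit 45 → not met
10. state-licensed supervisors 3 ≥ 3 → met
Not met: 1, 2, 4, 5, 6, 7, 8, 9

1, 2, 4, 5, 6, 7, 8, 9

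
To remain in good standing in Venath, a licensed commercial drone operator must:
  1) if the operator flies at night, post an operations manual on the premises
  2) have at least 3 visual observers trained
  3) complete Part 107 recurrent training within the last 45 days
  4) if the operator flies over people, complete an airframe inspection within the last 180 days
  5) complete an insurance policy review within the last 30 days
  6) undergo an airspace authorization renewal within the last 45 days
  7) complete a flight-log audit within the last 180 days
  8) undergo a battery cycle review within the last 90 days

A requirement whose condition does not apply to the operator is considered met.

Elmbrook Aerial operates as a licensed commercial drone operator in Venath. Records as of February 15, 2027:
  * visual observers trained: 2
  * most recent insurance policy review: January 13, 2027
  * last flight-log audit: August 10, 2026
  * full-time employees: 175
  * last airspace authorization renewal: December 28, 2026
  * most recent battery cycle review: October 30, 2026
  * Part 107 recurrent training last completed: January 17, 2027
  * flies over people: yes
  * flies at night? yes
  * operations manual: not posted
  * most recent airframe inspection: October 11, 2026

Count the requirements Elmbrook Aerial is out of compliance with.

1. condition 'flies at night' holds; operations manual absent → not met
2. visual observers trained 2 < 3 → not met
3. Part 107 recurrent training 29 days ago vs limit 45 → met
4. condition 'flies over people' holds; airframe inspection 127 days ago vs limit 180 → met
5. insurance policy review 33 days ago vs limit 30 → not met
6. airspace authorization renewal 49 days ago vs limit 45 → not met
7. flight-log audit 189 days ago vs limit 180 → not met
8. battery cycle review 108 days ago vs limit 90 → not met
Not met: 6 of 8

6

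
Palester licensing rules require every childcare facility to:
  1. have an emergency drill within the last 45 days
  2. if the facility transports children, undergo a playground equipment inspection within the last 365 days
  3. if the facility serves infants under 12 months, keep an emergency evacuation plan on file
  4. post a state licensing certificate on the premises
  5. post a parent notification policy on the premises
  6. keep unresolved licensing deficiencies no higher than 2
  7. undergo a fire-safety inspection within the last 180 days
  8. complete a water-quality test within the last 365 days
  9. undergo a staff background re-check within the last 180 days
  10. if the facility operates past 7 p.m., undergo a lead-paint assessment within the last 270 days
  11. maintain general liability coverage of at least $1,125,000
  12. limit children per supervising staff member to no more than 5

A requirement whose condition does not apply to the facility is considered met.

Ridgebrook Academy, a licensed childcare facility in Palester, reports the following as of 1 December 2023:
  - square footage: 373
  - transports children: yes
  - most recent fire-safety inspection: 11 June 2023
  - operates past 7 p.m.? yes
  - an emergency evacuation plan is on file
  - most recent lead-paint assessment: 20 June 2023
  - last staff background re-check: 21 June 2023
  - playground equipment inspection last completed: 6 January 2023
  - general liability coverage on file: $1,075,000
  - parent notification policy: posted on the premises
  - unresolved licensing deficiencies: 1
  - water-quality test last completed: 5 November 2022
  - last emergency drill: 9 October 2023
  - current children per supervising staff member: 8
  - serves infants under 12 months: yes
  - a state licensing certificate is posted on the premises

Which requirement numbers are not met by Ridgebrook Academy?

1, 8, 11, 12

1. emergency drill 53 days ago vs limit 45 → not met
2. condition 'transports children' holds; playground equipment inspection 329 days ago vs limit 365 → met
3. condition 'serves infants under 12 months' holds; emergency evacuation plan present → met
4. state licensing certificate present → met
5. parent notification policy present → met
6. unresolved licensing deficiencies 1 ≤ 2 → met
7. fire-safety inspection 173 days ago vs limit 180 → met
8. water-quality test 391 days ago vs limit 365 → not met
9. staff background re-check 163 days ago vs limit 180 → met
10. condition 'operates past 7 p.m.' holds; lead-paint assessment 164 days ago vs limit 270 → met
11. general liability coverage $1,075,000 < $1,125,000 → not met
12. children per supervising staff member 8 > 5 → not met
Not met: 1, 8, 11, 12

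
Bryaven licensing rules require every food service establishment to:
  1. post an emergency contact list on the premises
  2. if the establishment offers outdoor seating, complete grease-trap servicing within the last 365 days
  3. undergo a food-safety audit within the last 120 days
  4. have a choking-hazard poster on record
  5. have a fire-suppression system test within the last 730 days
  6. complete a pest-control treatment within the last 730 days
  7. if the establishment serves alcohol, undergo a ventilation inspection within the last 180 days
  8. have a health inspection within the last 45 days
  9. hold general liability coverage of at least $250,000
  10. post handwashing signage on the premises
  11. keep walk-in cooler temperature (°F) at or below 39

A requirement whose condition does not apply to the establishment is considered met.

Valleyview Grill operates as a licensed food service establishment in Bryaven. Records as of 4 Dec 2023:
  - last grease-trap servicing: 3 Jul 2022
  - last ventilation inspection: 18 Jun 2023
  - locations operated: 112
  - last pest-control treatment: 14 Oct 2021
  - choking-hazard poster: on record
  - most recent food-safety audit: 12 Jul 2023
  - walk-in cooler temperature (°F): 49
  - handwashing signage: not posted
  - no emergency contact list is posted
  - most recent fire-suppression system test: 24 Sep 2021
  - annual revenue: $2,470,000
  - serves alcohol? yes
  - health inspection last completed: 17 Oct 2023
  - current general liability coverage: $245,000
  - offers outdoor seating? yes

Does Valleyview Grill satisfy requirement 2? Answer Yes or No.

No

2. condition 'offers outdoor seating' holds; grease-trap servicing 519 days ago vs limit 365 → not met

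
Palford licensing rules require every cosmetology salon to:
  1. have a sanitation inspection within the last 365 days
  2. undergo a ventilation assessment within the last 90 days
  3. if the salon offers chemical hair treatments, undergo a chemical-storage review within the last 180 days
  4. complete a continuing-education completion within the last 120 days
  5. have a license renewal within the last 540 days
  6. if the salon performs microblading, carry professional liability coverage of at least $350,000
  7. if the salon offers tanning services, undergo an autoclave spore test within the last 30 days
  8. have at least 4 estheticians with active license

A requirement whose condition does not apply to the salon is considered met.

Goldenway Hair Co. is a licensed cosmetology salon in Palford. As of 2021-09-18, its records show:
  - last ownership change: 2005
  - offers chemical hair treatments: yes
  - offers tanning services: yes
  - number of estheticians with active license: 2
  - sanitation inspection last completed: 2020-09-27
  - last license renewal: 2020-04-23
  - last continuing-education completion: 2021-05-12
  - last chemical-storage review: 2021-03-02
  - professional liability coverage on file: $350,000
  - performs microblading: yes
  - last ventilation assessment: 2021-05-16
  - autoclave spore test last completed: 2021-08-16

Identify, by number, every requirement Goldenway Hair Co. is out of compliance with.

1. sanitation inspection 356 days ago vs limit 365 → met
2. ventilation assessment 125 days ago vs limit 90 → not met
3. condition 'offers chemical hair treatments' holds; chemical-storage review 200 days ago vs limit 180 → not met
4. continuing-education completion 129 days ago vs limit 120 → not met
5. license renewal 513 days ago vs limit 540 → met
6. condition 'performs microblading' holds; professional liability coverage $350,000 ≥ $350,000 → met
7. condition 'offers tanning services' holds; autoclave spore test 33 days ago vs limit 30 → not met
8. estheticians with active license 2 < 4 → not met
Not met: 2, 3, 4, 7, 8

2, 3, 4, 7, 8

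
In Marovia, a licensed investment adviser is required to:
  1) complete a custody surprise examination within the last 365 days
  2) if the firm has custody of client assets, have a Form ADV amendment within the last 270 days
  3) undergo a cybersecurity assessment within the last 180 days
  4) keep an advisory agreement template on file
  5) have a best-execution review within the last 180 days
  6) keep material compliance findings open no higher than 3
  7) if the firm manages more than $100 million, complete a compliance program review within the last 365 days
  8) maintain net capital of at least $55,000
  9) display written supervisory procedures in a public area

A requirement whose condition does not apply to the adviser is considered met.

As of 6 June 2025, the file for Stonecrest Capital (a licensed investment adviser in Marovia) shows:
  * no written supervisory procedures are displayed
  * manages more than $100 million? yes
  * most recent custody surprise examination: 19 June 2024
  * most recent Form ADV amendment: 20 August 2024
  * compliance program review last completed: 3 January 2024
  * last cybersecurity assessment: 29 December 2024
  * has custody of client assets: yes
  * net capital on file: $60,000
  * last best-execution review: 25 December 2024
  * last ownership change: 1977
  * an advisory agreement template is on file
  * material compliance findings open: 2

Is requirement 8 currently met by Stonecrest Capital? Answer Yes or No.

Yes

8. net capital $60,000 ≥ $55,000 → met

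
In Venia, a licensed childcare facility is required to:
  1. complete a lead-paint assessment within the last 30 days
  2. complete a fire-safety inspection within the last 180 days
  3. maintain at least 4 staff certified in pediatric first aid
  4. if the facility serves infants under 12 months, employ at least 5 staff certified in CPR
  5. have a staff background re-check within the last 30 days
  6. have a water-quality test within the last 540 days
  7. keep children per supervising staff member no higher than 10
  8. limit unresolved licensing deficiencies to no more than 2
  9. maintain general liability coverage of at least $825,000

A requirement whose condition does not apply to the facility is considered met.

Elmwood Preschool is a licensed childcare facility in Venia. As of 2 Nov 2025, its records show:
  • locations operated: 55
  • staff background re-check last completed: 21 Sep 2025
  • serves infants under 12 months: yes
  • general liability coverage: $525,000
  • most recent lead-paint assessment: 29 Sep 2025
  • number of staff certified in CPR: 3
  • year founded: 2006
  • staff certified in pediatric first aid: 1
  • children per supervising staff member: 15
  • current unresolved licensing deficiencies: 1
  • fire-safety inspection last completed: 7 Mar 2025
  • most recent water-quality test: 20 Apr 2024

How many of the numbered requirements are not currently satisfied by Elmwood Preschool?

8

1. lead-paint assessment 34 days ago vs limit 30 → not met
2. fire-safety inspection 240 days ago vs limit 180 → not met
3. staff certified in pediatric first aid 1 < 4 → not met
4. condition 'serves infants under 12 months' holds; staff certified in CPR 3 < 5 → not met
5. staff background re-check 42 days ago vs limit 30 → not met
6. water-quality test 561 days ago vs limit 540 → not met
7. children per supervising staff member 15 > 10 → not met
8. unresolved licensing deficiencies 1 ≤ 2 → met
9. general liability coverage $525,000 < $825,000 → not met
Not met: 8 of 9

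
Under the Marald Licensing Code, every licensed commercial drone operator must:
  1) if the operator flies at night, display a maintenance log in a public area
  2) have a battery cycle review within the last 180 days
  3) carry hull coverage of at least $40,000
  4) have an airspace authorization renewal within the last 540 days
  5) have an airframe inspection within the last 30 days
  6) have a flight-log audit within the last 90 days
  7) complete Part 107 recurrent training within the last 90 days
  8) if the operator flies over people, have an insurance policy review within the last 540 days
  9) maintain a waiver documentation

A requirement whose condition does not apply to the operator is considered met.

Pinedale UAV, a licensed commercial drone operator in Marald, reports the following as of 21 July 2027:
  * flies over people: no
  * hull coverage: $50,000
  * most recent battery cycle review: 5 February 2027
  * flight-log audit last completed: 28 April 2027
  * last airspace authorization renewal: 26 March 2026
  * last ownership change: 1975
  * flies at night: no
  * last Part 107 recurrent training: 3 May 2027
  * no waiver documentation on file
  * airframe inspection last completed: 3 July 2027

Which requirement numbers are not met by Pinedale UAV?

1. condition 'flies at night' does not hold → requirement n/a → met
2. battery cycle review 166 days ago vs limit 180 → met
3. hull coverage $50,000 ≥ $40,000 → met
4. airspace authorization renewal 482 days ago vs limit 540 → met
5. airframe inspection 18 days ago vs limit 30 → met
6. flight-log audit 84 days ago vs limit 90 → met
7. Part 107 recurrent training 79 days ago vs limit 90 → met
8. condition 'flies over people' does not hold → requirement n/a → met
9. waiver documentation absent → not met
Not met: 9

9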